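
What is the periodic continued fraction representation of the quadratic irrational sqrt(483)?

Write x_i = (sqrt(483) + m_i)/d_i with (m_0, d_0) = (0, 1). a_0 = floor(sqrt(483)) = 21, since 21^2 = 441 <= 483 < 484 = 22^2.
Iterate m_{i+1} = d_i*a_i - m_i, d_{i+1} = (483 - m_{i+1}^2)/d_i, a_{i+1} = floor((a_0 + m_{i+1})/d_{i+1}):
  m_1 = 1*21 - 0 = 21, d_1 = (483 - 21^2)/1 = 42/1 = 42, a_1 = floor((21 + 21)/42) = 1.
  m_2 = 42*1 - 21 = 21, d_2 = (483 - 21^2)/42 = 42/42 = 1, a_2 = floor((21 + 21)/1) = 42.
  m_3 = 1*42 - 21 = 21, d_3 = (483 - 21^2)/1 = 42/1 = 42: (m_3, d_3) = (m_1, d_1) = (21, 42), so from here the quotients repeat a_1, a_2; the period length is 2.
Hence the expansion of sqrt(483) is a_0 = 21 followed by the repeating block 1, 42 (period 2).

[21; (1, 42)]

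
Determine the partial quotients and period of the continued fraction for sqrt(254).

Write x_i = (sqrt(254) + m_i)/d_i with (m_0, d_0) = (0, 1). a_0 = floor(sqrt(254)) = 15, since 15^2 = 225 <= 254 < 256 = 16^2.
Iterate m_{i+1} = d_i*a_i - m_i, d_{i+1} = (254 - m_{i+1}^2)/d_i, a_{i+1} = floor((a_0 + m_{i+1})/d_{i+1}):
  m_1 = 1*15 - 0 = 15, d_1 = (254 - 15^2)/1 = 29/1 = 29, a_1 = floor((15 + 15)/29) = 1.
  m_2 = 29*1 - 15 = 14, d_2 = (254 - 14^2)/29 = 58/29 = 2, a_2 = floor((15 + 14)/2) = 14.
  m_3 = 2*14 - 14 = 14, d_3 = (254 - 14^2)/2 = 58/2 = 29, a_3 = floor((15 + 14)/29) = 1.
  m_4 = 29*1 - 14 = 15, d_4 = (254 - 15^2)/29 = 29/29 = 1, a_4 = floor((15 + 15)/1) = 30.
  m_5 = 1*30 - 15 = 15, d_5 = (254 - 15^2)/1 = 29/1 = 29: (m_5, d_5) = (m_1, d_1) = (15, 29), so from here the quotients repeat a_1, ..., a_4; the period length is 4.
Hence the expansion of sqrt(254) is a_0 = 15 followed by the repeating block 1, 14, 1, 30 (period 4).

[15; (1, 14, 1, 30)]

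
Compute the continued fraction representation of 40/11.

[3; 1, 1, 1, 3]

Run the Euclidean algorithm on 40 and 11; the successive quotients are the partial quotients a_0, a_1, ... (each step inverts the fractional part left over by the previous one):
  40 = 3*11 + 7, so a_0 = 3.
  11 = 1*7 + 4, so a_1 = 1.
  7 = 1*4 + 3, so a_2 = 1.
  4 = 1*3 + 1, so a_3 = 1.
  3 = 3*1 + 0, so a_4 = 3.
The remainder reaches 0 after 5 divisions, so the expansion has 5 partial quotients, read off in order.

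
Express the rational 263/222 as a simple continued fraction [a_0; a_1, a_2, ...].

[1; 5, 2, 2, 2, 3]

Run the Euclidean algorithm on 263 and 222; the successive quotients are the partial quotients a_0, a_1, ... (each step inverts the fractional part left over by the previous one):
  263 = 1*222 + 41, so a_0 = 1.
  222 = 5*41 + 17, so a_1 = 5.
  41 = 2*17 + 7, so a_2 = 2.
  17 = 2*7 + 3, so a_3 = 2.
  7 = 2*3 + 1, so a_4 = 2.
  3 = 3*1 + 0, so a_5 = 3.
The remainder reaches 0 after 6 divisions, so the expansion has 6 partial quotients, read off in order.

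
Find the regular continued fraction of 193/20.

[9; 1, 1, 1, 6]

Run the Euclidean algorithm on 193 and 20; the successive quotients are the partial quotients a_0, a_1, ... (each step inverts the fractional part left over by the previous one):
  193 = 9*20 + 13, so a_0 = 9.
  20 = 1*13 + 7, so a_1 = 1.
  13 = 1*7 + 6, so a_2 = 1.
  7 = 1*6 + 1, so a_3 = 1.
  6 = 6*1 + 0, so a_4 = 6.
The remainder reaches 0 after 5 divisions, so the expansion has 5 partial quotients, read off in order.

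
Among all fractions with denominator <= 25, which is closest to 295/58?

117/23

Expand x = 295/58 as a continued fraction with the Euclidean algorithm:
  295 = 5*58 + 5, so a_0 = 5.
  58 = 11*5 + 3, so a_1 = 11.
  5 = 1*3 + 2, so a_2 = 1.
  3 = 1*2 + 1, so a_3 = 1.
  2 = 2*1 + 0, so a_4 = 2.
so x = [5; 11, 1, 1, 2].
Convergents (p_i = a_i*p_{i-1} + p_{i-2}, q_i = a_i*q_{i-1} + q_{i-2} with p_{-2}=0, p_{-1}=1, q_{-2}=1, q_{-1}=0), until the denominator exceeds 25:
  i=0: a_0=5, p_0 = 5*1 + 0 = 5, q_0 = 5*0 + 1 = 1.
  i=1: a_1=11, p_1 = 11*5 + 1 = 56, q_1 = 11*1 + 0 = 11.
  i=2: a_2=1, p_2 = 1*56 + 5 = 61, q_2 = 1*11 + 1 = 12.
  i=3: a_3=1, p_3 = 1*61 + 56 = 117, q_3 = 1*12 + 11 = 23.
  i=4: a_4=2, p_4 = 2*117 + 61 = 295, q_4 = 2*23 + 12 = 58.
q_4 = 58 > 25, so the last convergent with denominator <= 25 is p_3/q_3 = 117/23.
The closest fraction with denominator <= 25 is either p_3/q_3 or the intermediate fraction (k*p_3 + p_2)/(k*q_3 + q_2) with the largest k >= 1 whose denominator stays <= 25; these approach x as k grows, and every other convergent or intermediate fraction in range is farther away.
Largest k: floor((25 - q_2)/q_3) = floor((25 - 12)/23) = 0.
Since k = 0, no intermediate fraction beyond p_3/q_3 has denominator <= 25, so the convergent 117/23 is the closest (its error is |295*23 - 117*58|/(58*23) = 1/1334).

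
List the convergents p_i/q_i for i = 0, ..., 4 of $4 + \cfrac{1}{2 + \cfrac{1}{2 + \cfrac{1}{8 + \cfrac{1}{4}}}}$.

Using the convergent recurrence p_i = a_i*p_{i-1} + p_{i-2}, q_i = a_i*q_{i-1} + q_{i-2} with p_{-2}=0, p_{-1}=1, q_{-2}=1, q_{-1}=0:
  i=0: a_0=4, p_0 = 4*1 + 0 = 4, q_0 = 4*0 + 1 = 1.
  i=1: a_1=2, p_1 = 2*4 + 1 = 9, q_1 = 2*1 + 0 = 2.
  i=2: a_2=2, p_2 = 2*9 + 4 = 22, q_2 = 2*2 + 1 = 5.
  i=3: a_3=8, p_3 = 8*22 + 9 = 185, q_3 = 8*5 + 2 = 42.
  i=4: a_4=4, p_4 = 4*185 + 22 = 762, q_4 = 4*42 + 5 = 173.

4/1, 9/2, 22/5, 185/42, 762/173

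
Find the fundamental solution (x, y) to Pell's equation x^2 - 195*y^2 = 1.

First expand sqrt(195) as a continued fraction. With x_i = (sqrt(195) + m_i)/d_i and (m_0, d_0) = (0, 1): a_0 = floor(sqrt(195)) = 13, since 13^2 = 169 <= 195 < 196 = 14^2.
Iterate m_{i+1} = d_i*a_i - m_i, d_{i+1} = (195 - m_{i+1}^2)/d_i, a_{i+1} = floor((a_0 + m_{i+1})/d_{i+1}):
  m_1 = 1*13 - 0 = 13, d_1 = (195 - 13^2)/1 = 26/1 = 26, a_1 = floor((13 + 13)/26) = 1.
  m_2 = 26*1 - 13 = 13, d_2 = (195 - 13^2)/26 = 26/26 = 1, a_2 = floor((13 + 13)/1) = 26.
  m_3 = 1*26 - 13 = 13, d_3 = (195 - 13^2)/1 = 26/1 = 26: (m_3, d_3) = (m_1, d_1) = (13, 26), so from here the quotients repeat a_1, a_2; the period length is 2.
So sqrt(195) = [13; (1, 26)] with period length k = 2.
k is even, so the fundamental solution of x^2 - 195y^2 = 1 is (p_{k-1}, q_{k-1}) = (p_1, q_1); compute convergents through index 1.
Convergents (p_i = a_i*p_{i-1} + p_{i-2}, q_i = a_i*q_{i-1} + q_{i-2} with p_{-2}=0, p_{-1}=1, q_{-2}=1, q_{-1}=0):
  i=0: a_0=13, p_0 = 13*1 + 0 = 13, q_0 = 13*0 + 1 = 1.
  i=1: a_1=1, p_1 = 1*13 + 1 = 14, q_1 = 1*1 + 0 = 1.
Check: 14^2 - 195*1^2 = 196 - 195 = 1, so (x, y) = (14, 1) solves the equation, and by the theorem it is the least positive solution.

(x, y) = (14, 1)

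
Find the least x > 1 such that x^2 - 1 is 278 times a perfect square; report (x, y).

First expand sqrt(278) as a continued fraction. With x_i = (sqrt(278) + m_i)/d_i and (m_0, d_0) = (0, 1): a_0 = floor(sqrt(278)) = 16, since 16^2 = 256 <= 278 < 289 = 17^2.
Iterate m_{i+1} = d_i*a_i - m_i, d_{i+1} = (278 - m_{i+1}^2)/d_i, a_{i+1} = floor((a_0 + m_{i+1})/d_{i+1}):
  m_1 = 1*16 - 0 = 16, d_1 = (278 - 16^2)/1 = 22/1 = 22, a_1 = floor((16 + 16)/22) = 1.
  m_2 = 22*1 - 16 = 6, d_2 = (278 - 6^2)/22 = 242/22 = 11, a_2 = floor((16 + 6)/11) = 2.
  m_3 = 11*2 - 6 = 16, d_3 = (278 - 16^2)/11 = 22/11 = 2, a_3 = floor((16 + 16)/2) = 16.
  m_4 = 2*16 - 16 = 16, d_4 = (278 - 16^2)/2 = 22/2 = 11, a_4 = floor((16 + 16)/11) = 2.
  m_5 = 11*2 - 16 = 6, d_5 = (278 - 6^2)/11 = 242/11 = 22, a_5 = floor((16 + 6)/22) = 1.
  m_6 = 22*1 - 6 = 16, d_6 = (278 - 16^2)/22 = 22/22 = 1, a_6 = floor((16 + 16)/1) = 32.
  m_7 = 1*32 - 16 = 16, d_7 = (278 - 16^2)/1 = 22/1 = 22: (m_7, d_7) = (m_1, d_1) = (16, 22), so from here the quotients repeat a_1, ..., a_6; the period length is 6.
So sqrt(278) = [16; (1, 2, 16, 2, 1, 32)] with period length k = 6.
k is even, so the fundamental solution of x^2 - 278y^2 = 1 is (p_{k-1}, q_{k-1}) = (p_5, q_5); compute convergents through index 5.
Convergents (p_i = a_i*p_{i-1} + p_{i-2}, q_i = a_i*q_{i-1} + q_{i-2} with p_{-2}=0, p_{-1}=1, q_{-2}=1, q_{-1}=0):
  i=0: a_0=16, p_0 = 16*1 + 0 = 16, q_0 = 16*0 + 1 = 1.
  i=1: a_1=1, p_1 = 1*16 + 1 = 17, q_1 = 1*1 + 0 = 1.
  i=2: a_2=2, p_2 = 2*17 + 16 = 50, q_2 = 2*1 + 1 = 3.
  i=3: a_3=16, p_3 = 16*50 + 17 = 817, q_3 = 16*3 + 1 = 49.
  i=4: a_4=2, p_4 = 2*817 + 50 = 1684, q_4 = 2*49 + 3 = 101.
  i=5: a_5=1, p_5 = 1*1684 + 817 = 2501, q_5 = 1*101 + 49 = 150.
Check: 2501^2 - 278*150^2 = 6255001 - 6255000 = 1, so (x, y) = (2501, 150) solves the equation, and by the theorem it is the least positive solution.

(x, y) = (2501, 150)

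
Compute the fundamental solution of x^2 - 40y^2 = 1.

First expand sqrt(40) as a continued fraction. With x_i = (sqrt(40) + m_i)/d_i and (m_0, d_0) = (0, 1): a_0 = floor(sqrt(40)) = 6, since 6^2 = 36 <= 40 < 49 = 7^2.
Iterate m_{i+1} = d_i*a_i - m_i, d_{i+1} = (40 - m_{i+1}^2)/d_i, a_{i+1} = floor((a_0 + m_{i+1})/d_{i+1}):
  m_1 = 1*6 - 0 = 6, d_1 = (40 - 6^2)/1 = 4/1 = 4, a_1 = floor((6 + 6)/4) = 3.
  m_2 = 4*3 - 6 = 6, d_2 = (40 - 6^2)/4 = 4/4 = 1, a_2 = floor((6 + 6)/1) = 12.
  m_3 = 1*12 - 6 = 6, d_3 = (40 - 6^2)/1 = 4/1 = 4: (m_3, d_3) = (m_1, d_1) = (6, 4), so from here the quotients repeat a_1, a_2; the period length is 2.
So sqrt(40) = [6; (3, 12)] with period length k = 2.
k is even, so the fundamental solution of x^2 - 40y^2 = 1 is (p_{k-1}, q_{k-1}) = (p_1, q_1); compute convergents through index 1.
Convergents (p_i = a_i*p_{i-1} + p_{i-2}, q_i = a_i*q_{i-1} + q_{i-2} with p_{-2}=0, p_{-1}=1, q_{-2}=1, q_{-1}=0):
  i=0: a_0=6, p_0 = 6*1 + 0 = 6, q_0 = 6*0 + 1 = 1.
  i=1: a_1=3, p_1 = 3*6 + 1 = 19, q_1 = 3*1 + 0 = 3.
Check: 19^2 - 40*3^2 = 361 - 360 = 1, so (x, y) = (19, 3) solves the equation, and by the theorem it is the least positive solution.

(x, y) = (19, 3)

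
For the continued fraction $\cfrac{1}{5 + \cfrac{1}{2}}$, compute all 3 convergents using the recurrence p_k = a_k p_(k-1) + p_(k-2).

Using the convergent recurrence p_i = a_i*p_{i-1} + p_{i-2}, q_i = a_i*q_{i-1} + q_{i-2} with p_{-2}=0, p_{-1}=1, q_{-2}=1, q_{-1}=0:
  i=0: a_0=0, p_0 = 0*1 + 0 = 0, q_0 = 0*0 + 1 = 1.
  i=1: a_1=5, p_1 = 5*0 + 1 = 1, q_1 = 5*1 + 0 = 5.
  i=2: a_2=2, p_2 = 2*1 + 0 = 2, q_2 = 2*5 + 1 = 11.

0/1, 1/5, 2/11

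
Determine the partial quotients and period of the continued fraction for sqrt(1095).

Write x_i = (sqrt(1095) + m_i)/d_i with (m_0, d_0) = (0, 1). a_0 = floor(sqrt(1095)) = 33, since 33^2 = 1089 <= 1095 < 1156 = 34^2.
Iterate m_{i+1} = d_i*a_i - m_i, d_{i+1} = (1095 - m_{i+1}^2)/d_i, a_{i+1} = floor((a_0 + m_{i+1})/d_{i+1}):
  m_1 = 1*33 - 0 = 33, d_1 = (1095 - 33^2)/1 = 6/1 = 6, a_1 = floor((33 + 33)/6) = 11.
  m_2 = 6*11 - 33 = 33, d_2 = (1095 - 33^2)/6 = 6/6 = 1, a_2 = floor((33 + 33)/1) = 66.
  m_3 = 1*66 - 33 = 33, d_3 = (1095 - 33^2)/1 = 6/1 = 6: (m_3, d_3) = (m_1, d_1) = (33, 6), so from here the quotients repeat a_1, a_2; the period length is 2.
Hence the expansion of sqrt(1095) is a_0 = 33 followed by the repeating block 11, 66 (period 2).

[33; (11, 66)]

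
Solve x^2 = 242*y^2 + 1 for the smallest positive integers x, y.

First expand sqrt(242) as a continued fraction. With x_i = (sqrt(242) + m_i)/d_i and (m_0, d_0) = (0, 1): a_0 = floor(sqrt(242)) = 15, since 15^2 = 225 <= 242 < 256 = 16^2.
Iterate m_{i+1} = d_i*a_i - m_i, d_{i+1} = (242 - m_{i+1}^2)/d_i, a_{i+1} = floor((a_0 + m_{i+1})/d_{i+1}):
  m_1 = 1*15 - 0 = 15, d_1 = (242 - 15^2)/1 = 17/1 = 17, a_1 = floor((15 + 15)/17) = 1.
  m_2 = 17*1 - 15 = 2, d_2 = (242 - 2^2)/17 = 238/17 = 14, a_2 = floor((15 + 2)/14) = 1.
  m_3 = 14*1 - 2 = 12, d_3 = (242 - 12^2)/14 = 98/14 = 7, a_3 = floor((15 + 12)/7) = 3.
  m_4 = 7*3 - 12 = 9, d_4 = (242 - 9^2)/7 = 161/7 = 23, a_4 = floor((15 + 9)/23) = 1.
  m_5 = 23*1 - 9 = 14, d_5 = (242 - 14^2)/23 = 46/23 = 2, a_5 = floor((15 + 14)/2) = 14.
  m_6 = 2*14 - 14 = 14, d_6 = (242 - 14^2)/2 = 46/2 = 23, a_6 = floor((15 + 14)/23) = 1.
  m_7 = 23*1 - 14 = 9, d_7 = (242 - 9^2)/23 = 161/23 = 7, a_7 = floor((15 + 9)/7) = 3.
  m_8 = 7*3 - 9 = 12, d_8 = (242 - 12^2)/7 = 98/7 = 14, a_8 = floor((15 + 12)/14) = 1.
  m_9 = 14*1 - 12 = 2, d_9 = (242 - 2^2)/14 = 238/14 = 17, a_9 = floor((15 + 2)/17) = 1.
  m_10 = 17*1 - 2 = 15, d_10 = (242 - 15^2)/17 = 17/17 = 1, a_10 = floor((15 + 15)/1) = 30.
  m_11 = 1*30 - 15 = 15, d_11 = (242 - 15^2)/1 = 17/1 = 17: (m_11, d_11) = (m_1, d_1) = (15, 17), so from here the quotients repeat a_1, ..., a_10; the period length is 10.
So sqrt(242) = [15; (1, 1, 3, 1, 14, 1, 3, 1, 1, 30)] with period length k = 10.
k is even, so the fundamental solution of x^2 - 242y^2 = 1 is (p_{k-1}, q_{k-1}) = (p_9, q_9); compute convergents through index 9.
Convergents (p_i = a_i*p_{i-1} + p_{i-2}, q_i = a_i*q_{i-1} + q_{i-2} with p_{-2}=0, p_{-1}=1, q_{-2}=1, q_{-1}=0):
  i=0: a_0=15, p_0 = 15*1 + 0 = 15, q_0 = 15*0 + 1 = 1.
  i=1: a_1=1, p_1 = 1*15 + 1 = 16, q_1 = 1*1 + 0 = 1.
  i=2: a_2=1, p_2 = 1*16 + 15 = 31, q_2 = 1*1 + 1 = 2.
  i=3: a_3=3, p_3 = 3*31 + 16 = 109, q_3 = 3*2 + 1 = 7.
  i=4: a_4=1, p_4 = 1*109 + 31 = 140, q_4 = 1*7 + 2 = 9.
  i=5: a_5=14, p_5 = 14*140 + 109 = 2069, q_5 = 14*9 + 7 = 133.
  i=6: a_6=1, p_6 = 1*2069 + 140 = 2209, q_6 = 1*133 + 9 = 142.
  i=7: a_7=3, p_7 = 3*2209 + 2069 = 8696, q_7 = 3*142 + 133 = 559.
  i=8: a_8=1, p_8 = 1*8696 + 2209 = 10905, q_8 = 1*559 + 142 = 701.
  i=9: a_9=1, p_9 = 1*10905 + 8696 = 19601, q_9 = 1*701 + 559 = 1260.
Check: 19601^2 - 242*1260^2 = 384199201 - 384199200 = 1, so (x, y) = (19601, 1260) solves the equation, and by the theorem it is the least positive solution.

(x, y) = (19601, 1260)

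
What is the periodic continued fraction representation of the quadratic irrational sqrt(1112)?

[33; (2, 1, 7, 1, 2, 66)]

Write x_i = (sqrt(1112) + m_i)/d_i with (m_0, d_0) = (0, 1). a_0 = floor(sqrt(1112)) = 33, since 33^2 = 1089 <= 1112 < 1156 = 34^2.
Iterate m_{i+1} = d_i*a_i - m_i, d_{i+1} = (1112 - m_{i+1}^2)/d_i, a_{i+1} = floor((a_0 + m_{i+1})/d_{i+1}):
  m_1 = 1*33 - 0 = 33, d_1 = (1112 - 33^2)/1 = 23/1 = 23, a_1 = floor((33 + 33)/23) = 2.
  m_2 = 23*2 - 33 = 13, d_2 = (1112 - 13^2)/23 = 943/23 = 41, a_2 = floor((33 + 13)/41) = 1.
  m_3 = 41*1 - 13 = 28, d_3 = (1112 - 28^2)/41 = 328/41 = 8, a_3 = floor((33 + 28)/8) = 7.
  m_4 = 8*7 - 28 = 28, d_4 = (1112 - 28^2)/8 = 328/8 = 41, a_4 = floor((33 + 28)/41) = 1.
  m_5 = 41*1 - 28 = 13, d_5 = (1112 - 13^2)/41 = 943/41 = 23, a_5 = floor((33 + 13)/23) = 2.
  m_6 = 23*2 - 13 = 33, d_6 = (1112 - 33^2)/23 = 23/23 = 1, a_6 = floor((33 + 33)/1) = 66.
  m_7 = 1*66 - 33 = 33, d_7 = (1112 - 33^2)/1 = 23/1 = 23: (m_7, d_7) = (m_1, d_1) = (33, 23), so from here the quotients repeat a_1, ..., a_6; the period length is 6.
Hence the expansion of sqrt(1112) is a_0 = 33 followed by the repeating block 2, 1, 7, 1, 2, 66 (period 6).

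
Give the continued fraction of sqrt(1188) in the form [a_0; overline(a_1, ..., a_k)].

Write x_i = (sqrt(1188) + m_i)/d_i with (m_0, d_0) = (0, 1). a_0 = floor(sqrt(1188)) = 34, since 34^2 = 1156 <= 1188 < 1225 = 35^2.
Iterate m_{i+1} = d_i*a_i - m_i, d_{i+1} = (1188 - m_{i+1}^2)/d_i, a_{i+1} = floor((a_0 + m_{i+1})/d_{i+1}):
  m_1 = 1*34 - 0 = 34, d_1 = (1188 - 34^2)/1 = 32/1 = 32, a_1 = floor((34 + 34)/32) = 2.
  m_2 = 32*2 - 34 = 30, d_2 = (1188 - 30^2)/32 = 288/32 = 9, a_2 = floor((34 + 30)/9) = 7.
  m_3 = 9*7 - 30 = 33, d_3 = (1188 - 33^2)/9 = 99/9 = 11, a_3 = floor((34 + 33)/11) = 6.
  m_4 = 11*6 - 33 = 33, d_4 = (1188 - 33^2)/11 = 99/11 = 9, a_4 = floor((34 + 33)/9) = 7.
  m_5 = 9*7 - 33 = 30, d_5 = (1188 - 30^2)/9 = 288/9 = 32, a_5 = floor((34 + 30)/32) = 2.
  m_6 = 32*2 - 30 = 34, d_6 = (1188 - 34^2)/32 = 32/32 = 1, a_6 = floor((34 + 34)/1) = 68.
  m_7 = 1*68 - 34 = 34, d_7 = (1188 - 34^2)/1 = 32/1 = 32: (m_7, d_7) = (m_1, d_1) = (34, 32), so from here the quotients repeat a_1, ..., a_6; the period length is 6.
Hence the expansion of sqrt(1188) is a_0 = 34 followed by the repeating block 2, 7, 6, 7, 2, 68 (period 6).

[34; overline(2, 7, 6, 7, 2, 68)]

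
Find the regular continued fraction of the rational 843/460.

Run the Euclidean algorithm on 843 and 460; the successive quotients are the partial quotients a_0, a_1, ... (each step inverts the fractional part left over by the previous one):
  843 = 1*460 + 383, so a_0 = 1.
  460 = 1*383 + 77, so a_1 = 1.
  383 = 4*77 + 75, so a_2 = 4.
  77 = 1*75 + 2, so a_3 = 1.
  75 = 37*2 + 1, so a_4 = 37.
  2 = 2*1 + 0, so a_5 = 2.
The remainder reaches 0 after 6 divisions, so the expansion has 6 partial quotients, read off in order.

[1; 1, 4, 1, 37, 2]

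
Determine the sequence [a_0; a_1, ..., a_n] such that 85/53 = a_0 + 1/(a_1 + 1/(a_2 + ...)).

Run the Euclidean algorithm on 85 and 53; the successive quotients are the partial quotients a_0, a_1, ... (each step inverts the fractional part left over by the previous one):
  85 = 1*53 + 32, so a_0 = 1.
  53 = 1*32 + 21, so a_1 = 1.
  32 = 1*21 + 11, so a_2 = 1.
  21 = 1*11 + 10, so a_3 = 1.
  11 = 1*10 + 1, so a_4 = 1.
  10 = 10*1 + 0, so a_5 = 10.
The remainder reaches 0 after 6 divisions, so the expansion has 6 partial quotients, read off in order.

[1; 1, 1, 1, 1, 10]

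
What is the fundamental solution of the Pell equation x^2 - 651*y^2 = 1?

(x, y) = (1735, 68)

First expand sqrt(651) as a continued fraction. With x_i = (sqrt(651) + m_i)/d_i and (m_0, d_0) = (0, 1): a_0 = floor(sqrt(651)) = 25, since 25^2 = 625 <= 651 < 676 = 26^2.
Iterate m_{i+1} = d_i*a_i - m_i, d_{i+1} = (651 - m_{i+1}^2)/d_i, a_{i+1} = floor((a_0 + m_{i+1})/d_{i+1}):
  m_1 = 1*25 - 0 = 25, d_1 = (651 - 25^2)/1 = 26/1 = 26, a_1 = floor((25 + 25)/26) = 1.
  m_2 = 26*1 - 25 = 1, d_2 = (651 - 1^2)/26 = 650/26 = 25, a_2 = floor((25 + 1)/25) = 1.
  m_3 = 25*1 - 1 = 24, d_3 = (651 - 24^2)/25 = 75/25 = 3, a_3 = floor((25 + 24)/3) = 16.
  m_4 = 3*16 - 24 = 24, d_4 = (651 - 24^2)/3 = 75/3 = 25, a_4 = floor((25 + 24)/25) = 1.
  m_5 = 25*1 - 24 = 1, d_5 = (651 - 1^2)/25 = 650/25 = 26, a_5 = floor((25 + 1)/26) = 1.
  m_6 = 26*1 - 1 = 25, d_6 = (651 - 25^2)/26 = 26/26 = 1, a_6 = floor((25 + 25)/1) = 50.
  m_7 = 1*50 - 25 = 25, d_7 = (651 - 25^2)/1 = 26/1 = 26: (m_7, d_7) = (m_1, d_1) = (25, 26), so from here the quotients repeat a_1, ..., a_6; the period length is 6.
So sqrt(651) = [25; (1, 1, 16, 1, 1, 50)] with period length k = 6.
k is even, so the fundamental solution of x^2 - 651y^2 = 1 is (p_{k-1}, q_{k-1}) = (p_5, q_5); compute convergents through index 5.
Convergents (p_i = a_i*p_{i-1} + p_{i-2}, q_i = a_i*q_{i-1} + q_{i-2} with p_{-2}=0, p_{-1}=1, q_{-2}=1, q_{-1}=0):
  i=0: a_0=25, p_0 = 25*1 + 0 = 25, q_0 = 25*0 + 1 = 1.
  i=1: a_1=1, p_1 = 1*25 + 1 = 26, q_1 = 1*1 + 0 = 1.
  i=2: a_2=1, p_2 = 1*26 + 25 = 51, q_2 = 1*1 + 1 = 2.
  i=3: a_3=16, p_3 = 16*51 + 26 = 842, q_3 = 16*2 + 1 = 33.
  i=4: a_4=1, p_4 = 1*842 + 51 = 893, q_4 = 1*33 + 2 = 35.
  i=5: a_5=1, p_5 = 1*893 + 842 = 1735, q_5 = 1*35 + 33 = 68.
Check: 1735^2 - 651*68^2 = 3010225 - 3010224 = 1, so (x, y) = (1735, 68) solves the equation, and by the theorem it is the least positive solution.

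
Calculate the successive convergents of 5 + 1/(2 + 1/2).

5/1, 11/2, 27/5

Using the convergent recurrence p_i = a_i*p_{i-1} + p_{i-2}, q_i = a_i*q_{i-1} + q_{i-2} with p_{-2}=0, p_{-1}=1, q_{-2}=1, q_{-1}=0:
  i=0: a_0=5, p_0 = 5*1 + 0 = 5, q_0 = 5*0 + 1 = 1.
  i=1: a_1=2, p_1 = 2*5 + 1 = 11, q_1 = 2*1 + 0 = 2.
  i=2: a_2=2, p_2 = 2*11 + 5 = 27, q_2 = 2*2 + 1 = 5.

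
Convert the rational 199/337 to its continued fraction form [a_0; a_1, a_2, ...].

[0; 1, 1, 2, 3, 1, 4, 3]

Run the Euclidean algorithm on 199 and 337; the successive quotients are the partial quotients a_0, a_1, ... (each step inverts the fractional part left over by the previous one):
  199 = 0*337 + 199, so a_0 = 0.
  337 = 1*199 + 138, so a_1 = 1.
  199 = 1*138 + 61, so a_2 = 1.
  138 = 2*61 + 16, so a_3 = 2.
  61 = 3*16 + 13, so a_4 = 3.
  16 = 1*13 + 3, so a_5 = 1.
  13 = 4*3 + 1, so a_6 = 4.
  3 = 3*1 + 0, so a_7 = 3.
The remainder reaches 0 after 8 divisions, so the expansion has 8 partial quotients, read off in order.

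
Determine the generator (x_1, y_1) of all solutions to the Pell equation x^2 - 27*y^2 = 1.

First expand sqrt(27) as a continued fraction. With x_i = (sqrt(27) + m_i)/d_i and (m_0, d_0) = (0, 1): a_0 = floor(sqrt(27)) = 5, since 5^2 = 25 <= 27 < 36 = 6^2.
Iterate m_{i+1} = d_i*a_i - m_i, d_{i+1} = (27 - m_{i+1}^2)/d_i, a_{i+1} = floor((a_0 + m_{i+1})/d_{i+1}):
  m_1 = 1*5 - 0 = 5, d_1 = (27 - 5^2)/1 = 2/1 = 2, a_1 = floor((5 + 5)/2) = 5.
  m_2 = 2*5 - 5 = 5, d_2 = (27 - 5^2)/2 = 2/2 = 1, a_2 = floor((5 + 5)/1) = 10.
  m_3 = 1*10 - 5 = 5, d_3 = (27 - 5^2)/1 = 2/1 = 2: (m_3, d_3) = (m_1, d_1) = (5, 2), so from here the quotients repeat a_1, a_2; the period length is 2.
So sqrt(27) = [5; (5, 10)] with period length k = 2.
k is even, so the fundamental solution of x^2 - 27y^2 = 1 is (p_{k-1}, q_{k-1}) = (p_1, q_1); compute convergents through index 1.
Convergents (p_i = a_i*p_{i-1} + p_{i-2}, q_i = a_i*q_{i-1} + q_{i-2} with p_{-2}=0, p_{-1}=1, q_{-2}=1, q_{-1}=0):
  i=0: a_0=5, p_0 = 5*1 + 0 = 5, q_0 = 5*0 + 1 = 1.
  i=1: a_1=5, p_1 = 5*5 + 1 = 26, q_1 = 5*1 + 0 = 5.
Check: 26^2 - 27*5^2 = 676 - 675 = 1, so (x, y) = (26, 5) solves the equation, and by the theorem it is the least positive solution.

(x, y) = (26, 5)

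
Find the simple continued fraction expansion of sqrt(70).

[8; (2, 1, 2, 1, 2, 16)]

Write x_i = (sqrt(70) + m_i)/d_i with (m_0, d_0) = (0, 1). a_0 = floor(sqrt(70)) = 8, since 8^2 = 64 <= 70 < 81 = 9^2.
Iterate m_{i+1} = d_i*a_i - m_i, d_{i+1} = (70 - m_{i+1}^2)/d_i, a_{i+1} = floor((a_0 + m_{i+1})/d_{i+1}):
  m_1 = 1*8 - 0 = 8, d_1 = (70 - 8^2)/1 = 6/1 = 6, a_1 = floor((8 + 8)/6) = 2.
  m_2 = 6*2 - 8 = 4, d_2 = (70 - 4^2)/6 = 54/6 = 9, a_2 = floor((8 + 4)/9) = 1.
  m_3 = 9*1 - 4 = 5, d_3 = (70 - 5^2)/9 = 45/9 = 5, a_3 = floor((8 + 5)/5) = 2.
  m_4 = 5*2 - 5 = 5, d_4 = (70 - 5^2)/5 = 45/5 = 9, a_4 = floor((8 + 5)/9) = 1.
  m_5 = 9*1 - 5 = 4, d_5 = (70 - 4^2)/9 = 54/9 = 6, a_5 = floor((8 + 4)/6) = 2.
  m_6 = 6*2 - 4 = 8, d_6 = (70 - 8^2)/6 = 6/6 = 1, a_6 = floor((8 + 8)/1) = 16.
  m_7 = 1*16 - 8 = 8, d_7 = (70 - 8^2)/1 = 6/1 = 6: (m_7, d_7) = (m_1, d_1) = (8, 6), so from here the quotients repeat a_1, ..., a_6; the period length is 6.
Hence the expansion of sqrt(70) is a_0 = 8 followed by the repeating block 2, 1, 2, 1, 2, 16 (period 6).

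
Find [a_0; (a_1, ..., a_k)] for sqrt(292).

Write x_i = (sqrt(292) + m_i)/d_i with (m_0, d_0) = (0, 1). a_0 = floor(sqrt(292)) = 17, since 17^2 = 289 <= 292 < 324 = 18^2.
Iterate m_{i+1} = d_i*a_i - m_i, d_{i+1} = (292 - m_{i+1}^2)/d_i, a_{i+1} = floor((a_0 + m_{i+1})/d_{i+1}):
  m_1 = 1*17 - 0 = 17, d_1 = (292 - 17^2)/1 = 3/1 = 3, a_1 = floor((17 + 17)/3) = 11.
  m_2 = 3*11 - 17 = 16, d_2 = (292 - 16^2)/3 = 36/3 = 12, a_2 = floor((17 + 16)/12) = 2.
  m_3 = 12*2 - 16 = 8, d_3 = (292 - 8^2)/12 = 228/12 = 19, a_3 = floor((17 + 8)/19) = 1.
  m_4 = 19*1 - 8 = 11, d_4 = (292 - 11^2)/19 = 171/19 = 9, a_4 = floor((17 + 11)/9) = 3.
  m_5 = 9*3 - 11 = 16, d_5 = (292 - 16^2)/9 = 36/9 = 4, a_5 = floor((17 + 16)/4) = 8.
  m_6 = 4*8 - 16 = 16, d_6 = (292 - 16^2)/4 = 36/4 = 9, a_6 = floor((17 + 16)/9) = 3.
  m_7 = 9*3 - 16 = 11, d_7 = (292 - 11^2)/9 = 171/9 = 19, a_7 = floor((17 + 11)/19) = 1.
  m_8 = 19*1 - 11 = 8, d_8 = (292 - 8^2)/19 = 228/19 = 12, a_8 = floor((17 + 8)/12) = 2.
  m_9 = 12*2 - 8 = 16, d_9 = (292 - 16^2)/12 = 36/12 = 3, a_9 = floor((17 + 16)/3) = 11.
  m_10 = 3*11 - 16 = 17, d_10 = (292 - 17^2)/3 = 3/3 = 1, a_10 = floor((17 + 17)/1) = 34.
  m_11 = 1*34 - 17 = 17, d_11 = (292 - 17^2)/1 = 3/1 = 3: (m_11, d_11) = (m_1, d_1) = (17, 3), so from here the quotients repeat a_1, ..., a_10; the period length is 10.
Hence the expansion of sqrt(292) is a_0 = 17 followed by the repeating block 11, 2, 1, 3, 8, 3, 1, 2, 11, 34 (period 10).

[17; (11, 2, 1, 3, 8, 3, 1, 2, 11, 34)]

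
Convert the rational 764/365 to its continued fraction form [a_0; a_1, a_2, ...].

Run the Euclidean algorithm on 764 and 365; the successive quotients are the partial quotients a_0, a_1, ... (each step inverts the fractional part left over by the previous one):
  764 = 2*365 + 34, so a_0 = 2.
  365 = 10*34 + 25, so a_1 = 10.
  34 = 1*25 + 9, so a_2 = 1.
  25 = 2*9 + 7, so a_3 = 2.
  9 = 1*7 + 2, so a_4 = 1.
  7 = 3*2 + 1, so a_5 = 3.
  2 = 2*1 + 0, so a_6 = 2.
The remainder reaches 0 after 7 divisions, so the expansion has 7 partial quotients, read off in order.

[2; 10, 1, 2, 1, 3, 2]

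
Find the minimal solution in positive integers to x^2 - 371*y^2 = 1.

(x, y) = (1695, 88)

First expand sqrt(371) as a continued fraction. With x_i = (sqrt(371) + m_i)/d_i and (m_0, d_0) = (0, 1): a_0 = floor(sqrt(371)) = 19, since 19^2 = 361 <= 371 < 400 = 20^2.
Iterate m_{i+1} = d_i*a_i - m_i, d_{i+1} = (371 - m_{i+1}^2)/d_i, a_{i+1} = floor((a_0 + m_{i+1})/d_{i+1}):
  m_1 = 1*19 - 0 = 19, d_1 = (371 - 19^2)/1 = 10/1 = 10, a_1 = floor((19 + 19)/10) = 3.
  m_2 = 10*3 - 19 = 11, d_2 = (371 - 11^2)/10 = 250/10 = 25, a_2 = floor((19 + 11)/25) = 1.
  m_3 = 25*1 - 11 = 14, d_3 = (371 - 14^2)/25 = 175/25 = 7, a_3 = floor((19 + 14)/7) = 4.
  m_4 = 7*4 - 14 = 14, d_4 = (371 - 14^2)/7 = 175/7 = 25, a_4 = floor((19 + 14)/25) = 1.
  m_5 = 25*1 - 14 = 11, d_5 = (371 - 11^2)/25 = 250/25 = 10, a_5 = floor((19 + 11)/10) = 3.
  m_6 = 10*3 - 11 = 19, d_6 = (371 - 19^2)/10 = 10/10 = 1, a_6 = floor((19 + 19)/1) = 38.
  m_7 = 1*38 - 19 = 19, d_7 = (371 - 19^2)/1 = 10/1 = 10: (m_7, d_7) = (m_1, d_1) = (19, 10), so from here the quotients repeat a_1, ..., a_6; the period length is 6.
So sqrt(371) = [19; (3, 1, 4, 1, 3, 38)] with period length k = 6.
k is even, so the fundamental solution of x^2 - 371y^2 = 1 is (p_{k-1}, q_{k-1}) = (p_5, q_5); compute convergents through index 5.
Convergents (p_i = a_i*p_{i-1} + p_{i-2}, q_i = a_i*q_{i-1} + q_{i-2} with p_{-2}=0, p_{-1}=1, q_{-2}=1, q_{-1}=0):
  i=0: a_0=19, p_0 = 19*1 + 0 = 19, q_0 = 19*0 + 1 = 1.
  i=1: a_1=3, p_1 = 3*19 + 1 = 58, q_1 = 3*1 + 0 = 3.
  i=2: a_2=1, p_2 = 1*58 + 19 = 77, q_2 = 1*3 + 1 = 4.
  i=3: a_3=4, p_3 = 4*77 + 58 = 366, q_3 = 4*4 + 3 = 19.
  i=4: a_4=1, p_4 = 1*366 + 77 = 443, q_4 = 1*19 + 4 = 23.
  i=5: a_5=3, p_5 = 3*443 + 366 = 1695, q_5 = 3*23 + 19 = 88.
Check: 1695^2 - 371*88^2 = 2873025 - 2873024 = 1, so (x, y) = (1695, 88) solves the equation, and by the theorem it is the least positive solution.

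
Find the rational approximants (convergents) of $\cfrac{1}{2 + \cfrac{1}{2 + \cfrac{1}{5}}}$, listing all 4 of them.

0/1, 1/2, 2/5, 11/27

Using the convergent recurrence p_i = a_i*p_{i-1} + p_{i-2}, q_i = a_i*q_{i-1} + q_{i-2} with p_{-2}=0, p_{-1}=1, q_{-2}=1, q_{-1}=0:
  i=0: a_0=0, p_0 = 0*1 + 0 = 0, q_0 = 0*0 + 1 = 1.
  i=1: a_1=2, p_1 = 2*0 + 1 = 1, q_1 = 2*1 + 0 = 2.
  i=2: a_2=2, p_2 = 2*1 + 0 = 2, q_2 = 2*2 + 1 = 5.
  i=3: a_3=5, p_3 = 5*2 + 1 = 11, q_3 = 5*5 + 2 = 27.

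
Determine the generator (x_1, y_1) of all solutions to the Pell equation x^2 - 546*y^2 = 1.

First expand sqrt(546) as a continued fraction. With x_i = (sqrt(546) + m_i)/d_i and (m_0, d_0) = (0, 1): a_0 = floor(sqrt(546)) = 23, since 23^2 = 529 <= 546 < 576 = 24^2.
Iterate m_{i+1} = d_i*a_i - m_i, d_{i+1} = (546 - m_{i+1}^2)/d_i, a_{i+1} = floor((a_0 + m_{i+1})/d_{i+1}):
  m_1 = 1*23 - 0 = 23, d_1 = (546 - 23^2)/1 = 17/1 = 17, a_1 = floor((23 + 23)/17) = 2.
  m_2 = 17*2 - 23 = 11, d_2 = (546 - 11^2)/17 = 425/17 = 25, a_2 = floor((23 + 11)/25) = 1.
  m_3 = 25*1 - 11 = 14, d_3 = (546 - 14^2)/25 = 350/25 = 14, a_3 = floor((23 + 14)/14) = 2.
  m_4 = 14*2 - 14 = 14, d_4 = (546 - 14^2)/14 = 350/14 = 25, a_4 = floor((23 + 14)/25) = 1.
  m_5 = 25*1 - 14 = 11, d_5 = (546 - 11^2)/25 = 425/25 = 17, a_5 = floor((23 + 11)/17) = 2.
  m_6 = 17*2 - 11 = 23, d_6 = (546 - 23^2)/17 = 17/17 = 1, a_6 = floor((23 + 23)/1) = 46.
  m_7 = 1*46 - 23 = 23, d_7 = (546 - 23^2)/1 = 17/1 = 17: (m_7, d_7) = (m_1, d_1) = (23, 17), so from here the quotients repeat a_1, ..., a_6; the period length is 6.
So sqrt(546) = [23; (2, 1, 2, 1, 2, 46)] with period length k = 6.
k is even, so the fundamental solution of x^2 - 546y^2 = 1 is (p_{k-1}, q_{k-1}) = (p_5, q_5); compute convergents through index 5.
Convergents (p_i = a_i*p_{i-1} + p_{i-2}, q_i = a_i*q_{i-1} + q_{i-2} with p_{-2}=0, p_{-1}=1, q_{-2}=1, q_{-1}=0):
  i=0: a_0=23, p_0 = 23*1 + 0 = 23, q_0 = 23*0 + 1 = 1.
  i=1: a_1=2, p_1 = 2*23 + 1 = 47, q_1 = 2*1 + 0 = 2.
  i=2: a_2=1, p_2 = 1*47 + 23 = 70, q_2 = 1*2 + 1 = 3.
  i=3: a_3=2, p_3 = 2*70 + 47 = 187, q_3 = 2*3 + 2 = 8.
  i=4: a_4=1, p_4 = 1*187 + 70 = 257, q_4 = 1*8 + 3 = 11.
  i=5: a_5=2, p_5 = 2*257 + 187 = 701, q_5 = 2*11 + 8 = 30.
Check: 701^2 - 546*30^2 = 491401 - 491400 = 1, so (x, y) = (701, 30) solves the equation, and by the theorem it is the least positive solution.

(x, y) = (701, 30)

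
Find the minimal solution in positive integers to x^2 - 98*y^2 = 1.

(x, y) = (99, 10)

First expand sqrt(98) as a continued fraction. With x_i = (sqrt(98) + m_i)/d_i and (m_0, d_0) = (0, 1): a_0 = floor(sqrt(98)) = 9, since 9^2 = 81 <= 98 < 100 = 10^2.
Iterate m_{i+1} = d_i*a_i - m_i, d_{i+1} = (98 - m_{i+1}^2)/d_i, a_{i+1} = floor((a_0 + m_{i+1})/d_{i+1}):
  m_1 = 1*9 - 0 = 9, d_1 = (98 - 9^2)/1 = 17/1 = 17, a_1 = floor((9 + 9)/17) = 1.
  m_2 = 17*1 - 9 = 8, d_2 = (98 - 8^2)/17 = 34/17 = 2, a_2 = floor((9 + 8)/2) = 8.
  m_3 = 2*8 - 8 = 8, d_3 = (98 - 8^2)/2 = 34/2 = 17, a_3 = floor((9 + 8)/17) = 1.
  m_4 = 17*1 - 8 = 9, d_4 = (98 - 9^2)/17 = 17/17 = 1, a_4 = floor((9 + 9)/1) = 18.
  m_5 = 1*18 - 9 = 9, d_5 = (98 - 9^2)/1 = 17/1 = 17: (m_5, d_5) = (m_1, d_1) = (9, 17), so from here the quotients repeat a_1, ..., a_4; the period length is 4.
So sqrt(98) = [9; (1, 8, 1, 18)] with period length k = 4.
k is even, so the fundamental solution of x^2 - 98y^2 = 1 is (p_{k-1}, q_{k-1}) = (p_3, q_3); compute convergents through index 3.
Convergents (p_i = a_i*p_{i-1} + p_{i-2}, q_i = a_i*q_{i-1} + q_{i-2} with p_{-2}=0, p_{-1}=1, q_{-2}=1, q_{-1}=0):
  i=0: a_0=9, p_0 = 9*1 + 0 = 9, q_0 = 9*0 + 1 = 1.
  i=1: a_1=1, p_1 = 1*9 + 1 = 10, q_1 = 1*1 + 0 = 1.
  i=2: a_2=8, p_2 = 8*10 + 9 = 89, q_2 = 8*1 + 1 = 9.
  i=3: a_3=1, p_3 = 1*89 + 10 = 99, q_3 = 1*9 + 1 = 10.
Check: 99^2 - 98*10^2 = 9801 - 9800 = 1, so (x, y) = (99, 10) solves the equation, and by the theorem it is the least positive solution.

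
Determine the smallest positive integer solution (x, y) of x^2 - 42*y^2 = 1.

First expand sqrt(42) as a continued fraction. With x_i = (sqrt(42) + m_i)/d_i and (m_0, d_0) = (0, 1): a_0 = floor(sqrt(42)) = 6, since 6^2 = 36 <= 42 < 49 = 7^2.
Iterate m_{i+1} = d_i*a_i - m_i, d_{i+1} = (42 - m_{i+1}^2)/d_i, a_{i+1} = floor((a_0 + m_{i+1})/d_{i+1}):
  m_1 = 1*6 - 0 = 6, d_1 = (42 - 6^2)/1 = 6/1 = 6, a_1 = floor((6 + 6)/6) = 2.
  m_2 = 6*2 - 6 = 6, d_2 = (42 - 6^2)/6 = 6/6 = 1, a_2 = floor((6 + 6)/1) = 12.
  m_3 = 1*12 - 6 = 6, d_3 = (42 - 6^2)/1 = 6/1 = 6: (m_3, d_3) = (m_1, d_1) = (6, 6), so from here the quotients repeat a_1, a_2; the period length is 2.
So sqrt(42) = [6; (2, 12)] with period length k = 2.
k is even, so the fundamental solution of x^2 - 42y^2 = 1 is (p_{k-1}, q_{k-1}) = (p_1, q_1); compute convergents through index 1.
Convergents (p_i = a_i*p_{i-1} + p_{i-2}, q_i = a_i*q_{i-1} + q_{i-2} with p_{-2}=0, p_{-1}=1, q_{-2}=1, q_{-1}=0):
  i=0: a_0=6, p_0 = 6*1 + 0 = 6, q_0 = 6*0 + 1 = 1.
  i=1: a_1=2, p_1 = 2*6 + 1 = 13, q_1 = 2*1 + 0 = 2.
Check: 13^2 - 42*2^2 = 169 - 168 = 1, so (x, y) = (13, 2) solves the equation, and by the theorem it is the least positive solution.

(x, y) = (13, 2)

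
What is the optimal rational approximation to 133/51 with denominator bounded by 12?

Expand x = 133/51 as a continued fraction with the Euclidean algorithm:
  133 = 2*51 + 31, so a_0 = 2.
  51 = 1*31 + 20, so a_1 = 1.
  31 = 1*20 + 11, so a_2 = 1.
  20 = 1*11 + 9, so a_3 = 1.
  11 = 1*9 + 2, so a_4 = 1.
  9 = 4*2 + 1, so a_5 = 4.
  2 = 2*1 + 0, so a_6 = 2.
so x = [2; 1, 1, 1, 1, 4, 2].
Convergents (p_i = a_i*p_{i-1} + p_{i-2}, q_i = a_i*q_{i-1} + q_{i-2} with p_{-2}=0, p_{-1}=1, q_{-2}=1, q_{-1}=0), until the denominator exceeds 12:
  i=0: a_0=2, p_0 = 2*1 + 0 = 2, q_0 = 2*0 + 1 = 1.
  i=1: a_1=1, p_1 = 1*2 + 1 = 3, q_1 = 1*1 + 0 = 1.
  i=2: a_2=1, p_2 = 1*3 + 2 = 5, q_2 = 1*1 + 1 = 2.
  i=3: a_3=1, p_3 = 1*5 + 3 = 8, q_3 = 1*2 + 1 = 3.
  i=4: a_4=1, p_4 = 1*8 + 5 = 13, q_4 = 1*3 + 2 = 5.
  i=5: a_5=4, p_5 = 4*13 + 8 = 60, q_5 = 4*5 + 3 = 23.
q_5 = 23 > 12, so the last convergent with denominator <= 12 is p_4/q_4 = 13/5.
The closest fraction with denominator <= 12 is either p_4/q_4 or the intermediate fraction (k*p_4 + p_3)/(k*q_4 + q_3) with the largest k >= 1 whose denominator stays <= 12; these approach x as k grows, and every other convergent or intermediate fraction in range is farther away.
Largest k: floor((12 - q_3)/q_4) = floor((12 - 3)/5) = 1.
That gives (1*13 + 8)/(1*5 + 3) = 21/8.
Compare the errors: |x - 13/5| = |133*5 - 13*51|/(51*5) = 2/255, and |x - 21/8| = |133*8 - 21*51|/(51*8) = 7/408.
Cross-multiplying, 2*408 = 816 < 1785 = 7*255, so 2/255 is smaller: the convergent 13/5 is closer to x than 21/8.

13/5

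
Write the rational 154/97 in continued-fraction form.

[1; 1, 1, 2, 2, 1, 5]

Run the Euclidean algorithm on 154 and 97; the successive quotients are the partial quotients a_0, a_1, ... (each step inverts the fractional part left over by the previous one):
  154 = 1*97 + 57, so a_0 = 1.
  97 = 1*57 + 40, so a_1 = 1.
  57 = 1*40 + 17, so a_2 = 1.
  40 = 2*17 + 6, so a_3 = 2.
  17 = 2*6 + 5, so a_4 = 2.
  6 = 1*5 + 1, so a_5 = 1.
  5 = 5*1 + 0, so a_6 = 5.
The remainder reaches 0 after 7 divisions, so the expansion has 7 partial quotients, read off in order.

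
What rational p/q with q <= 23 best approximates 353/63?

28/5

Expand x = 353/63 as a continued fraction with the Euclidean algorithm:
  353 = 5*63 + 38, so a_0 = 5.
  63 = 1*38 + 25, so a_1 = 1.
  38 = 1*25 + 13, so a_2 = 1.
  25 = 1*13 + 12, so a_3 = 1.
  13 = 1*12 + 1, so a_4 = 1.
  12 = 12*1 + 0, so a_5 = 12.
so x = [5; 1, 1, 1, 1, 12].
Convergents (p_i = a_i*p_{i-1} + p_{i-2}, q_i = a_i*q_{i-1} + q_{i-2} with p_{-2}=0, p_{-1}=1, q_{-2}=1, q_{-1}=0), until the denominator exceeds 23:
  i=0: a_0=5, p_0 = 5*1 + 0 = 5, q_0 = 5*0 + 1 = 1.
  i=1: a_1=1, p_1 = 1*5 + 1 = 6, q_1 = 1*1 + 0 = 1.
  i=2: a_2=1, p_2 = 1*6 + 5 = 11, q_2 = 1*1 + 1 = 2.
  i=3: a_3=1, p_3 = 1*11 + 6 = 17, q_3 = 1*2 + 1 = 3.
  i=4: a_4=1, p_4 = 1*17 + 11 = 28, q_4 = 1*3 + 2 = 5.
  i=5: a_5=12, p_5 = 12*28 + 17 = 353, q_5 = 12*5 + 3 = 63.
q_5 = 63 > 23, so the last convergent with denominator <= 23 is p_4/q_4 = 28/5.
The closest fraction with denominator <= 23 is either p_4/q_4 or the intermediate fraction (k*p_4 + p_3)/(k*q_4 + q_3) with the largest k >= 1 whose denominator stays <= 23; these approach x as k grows, and every other convergent or intermediate fraction in range is farther away.
Largest k: floor((23 - q_3)/q_4) = floor((23 - 3)/5) = 4.
That gives (4*28 + 17)/(4*5 + 3) = 129/23.
Compare the errors: |x - 28/5| = |353*5 - 28*63|/(63*5) = 1/315, and |x - 129/23| = |353*23 - 129*63|/(63*23) = 8/1449.
Cross-multiplying, 1*1449 = 1449 < 2520 = 8*315, so 1/315 is smaller: the convergent 28/5 is closer to x than 129/23.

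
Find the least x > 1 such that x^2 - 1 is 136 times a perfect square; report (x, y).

(x, y) = (35, 3)

First expand sqrt(136) as a continued fraction. With x_i = (sqrt(136) + m_i)/d_i and (m_0, d_0) = (0, 1): a_0 = floor(sqrt(136)) = 11, since 11^2 = 121 <= 136 < 144 = 12^2.
Iterate m_{i+1} = d_i*a_i - m_i, d_{i+1} = (136 - m_{i+1}^2)/d_i, a_{i+1} = floor((a_0 + m_{i+1})/d_{i+1}):
  m_1 = 1*11 - 0 = 11, d_1 = (136 - 11^2)/1 = 15/1 = 15, a_1 = floor((11 + 11)/15) = 1.
  m_2 = 15*1 - 11 = 4, d_2 = (136 - 4^2)/15 = 120/15 = 8, a_2 = floor((11 + 4)/8) = 1.
  m_3 = 8*1 - 4 = 4, d_3 = (136 - 4^2)/8 = 120/8 = 15, a_3 = floor((11 + 4)/15) = 1.
  m_4 = 15*1 - 4 = 11, d_4 = (136 - 11^2)/15 = 15/15 = 1, a_4 = floor((11 + 11)/1) = 22.
  m_5 = 1*22 - 11 = 11, d_5 = (136 - 11^2)/1 = 15/1 = 15: (m_5, d_5) = (m_1, d_1) = (11, 15), so from here the quotients repeat a_1, ..., a_4; the period length is 4.
So sqrt(136) = [11; (1, 1, 1, 22)] with period length k = 4.
k is even, so the fundamental solution of x^2 - 136y^2 = 1 is (p_{k-1}, q_{k-1}) = (p_3, q_3); compute convergents through index 3.
Convergents (p_i = a_i*p_{i-1} + p_{i-2}, q_i = a_i*q_{i-1} + q_{i-2} with p_{-2}=0, p_{-1}=1, q_{-2}=1, q_{-1}=0):
  i=0: a_0=11, p_0 = 11*1 + 0 = 11, q_0 = 11*0 + 1 = 1.
  i=1: a_1=1, p_1 = 1*11 + 1 = 12, q_1 = 1*1 + 0 = 1.
  i=2: a_2=1, p_2 = 1*12 + 11 = 23, q_2 = 1*1 + 1 = 2.
  i=3: a_3=1, p_3 = 1*23 + 12 = 35, q_3 = 1*2 + 1 = 3.
Check: 35^2 - 136*3^2 = 1225 - 1224 = 1, so (x, y) = (35, 3) solves the equation, and by the theorem it is the least positive solution.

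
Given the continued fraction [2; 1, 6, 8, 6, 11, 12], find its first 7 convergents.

Using the convergent recurrence p_i = a_i*p_{i-1} + p_{i-2}, q_i = a_i*q_{i-1} + q_{i-2} with p_{-2}=0, p_{-1}=1, q_{-2}=1, q_{-1}=0:
  i=0: a_0=2, p_0 = 2*1 + 0 = 2, q_0 = 2*0 + 1 = 1.
  i=1: a_1=1, p_1 = 1*2 + 1 = 3, q_1 = 1*1 + 0 = 1.
  i=2: a_2=6, p_2 = 6*3 + 2 = 20, q_2 = 6*1 + 1 = 7.
  i=3: a_3=8, p_3 = 8*20 + 3 = 163, q_3 = 8*7 + 1 = 57.
  i=4: a_4=6, p_4 = 6*163 + 20 = 998, q_4 = 6*57 + 7 = 349.
  i=5: a_5=11, p_5 = 11*998 + 163 = 11141, q_5 = 11*349 + 57 = 3896.
  i=6: a_6=12, p_6 = 12*11141 + 998 = 134690, q_6 = 12*3896 + 349 = 47101.

2/1, 3/1, 20/7, 163/57, 998/349, 11141/3896, 134690/47101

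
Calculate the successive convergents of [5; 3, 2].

Using the convergent recurrence p_i = a_i*p_{i-1} + p_{i-2}, q_i = a_i*q_{i-1} + q_{i-2} with p_{-2}=0, p_{-1}=1, q_{-2}=1, q_{-1}=0:
  i=0: a_0=5, p_0 = 5*1 + 0 = 5, q_0 = 5*0 + 1 = 1.
  i=1: a_1=3, p_1 = 3*5 + 1 = 16, q_1 = 3*1 + 0 = 3.
  i=2: a_2=2, p_2 = 2*16 + 5 = 37, q_2 = 2*3 + 1 = 7.

5/1, 16/3, 37/7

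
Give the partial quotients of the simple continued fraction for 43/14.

Run the Euclidean algorithm on 43 and 14; the successive quotients are the partial quotients a_0, a_1, ... (each step inverts the fractional part left over by the previous one):
  43 = 3*14 + 1, so a_0 = 3.
  14 = 14*1 + 0, so a_1 = 14.
The remainder reaches 0 after 2 divisions, so the expansion has 2 partial quotients, read off in order.

[3; 14]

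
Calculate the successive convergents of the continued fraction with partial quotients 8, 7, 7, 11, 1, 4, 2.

8/1, 57/7, 407/50, 4534/557, 4941/607, 24298/2985, 53537/6577

Using the convergent recurrence p_i = a_i*p_{i-1} + p_{i-2}, q_i = a_i*q_{i-1} + q_{i-2} with p_{-2}=0, p_{-1}=1, q_{-2}=1, q_{-1}=0:
  i=0: a_0=8, p_0 = 8*1 + 0 = 8, q_0 = 8*0 + 1 = 1.
  i=1: a_1=7, p_1 = 7*8 + 1 = 57, q_1 = 7*1 + 0 = 7.
  i=2: a_2=7, p_2 = 7*57 + 8 = 407, q_2 = 7*7 + 1 = 50.
  i=3: a_3=11, p_3 = 11*407 + 57 = 4534, q_3 = 11*50 + 7 = 557.
  i=4: a_4=1, p_4 = 1*4534 + 407 = 4941, q_4 = 1*557 + 50 = 607.
  i=5: a_5=4, p_5 = 4*4941 + 4534 = 24298, q_5 = 4*607 + 557 = 2985.
  i=6: a_6=2, p_6 = 2*24298 + 4941 = 53537, q_6 = 2*2985 + 607 = 6577.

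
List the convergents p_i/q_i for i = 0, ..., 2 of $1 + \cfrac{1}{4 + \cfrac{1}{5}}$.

1/1, 5/4, 26/21

Using the convergent recurrence p_i = a_i*p_{i-1} + p_{i-2}, q_i = a_i*q_{i-1} + q_{i-2} with p_{-2}=0, p_{-1}=1, q_{-2}=1, q_{-1}=0:
  i=0: a_0=1, p_0 = 1*1 + 0 = 1, q_0 = 1*0 + 1 = 1.
  i=1: a_1=4, p_1 = 4*1 + 1 = 5, q_1 = 4*1 + 0 = 4.
  i=2: a_2=5, p_2 = 5*5 + 1 = 26, q_2 = 5*4 + 1 = 21.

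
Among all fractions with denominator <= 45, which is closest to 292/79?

85/23

Expand x = 292/79 as a continued fraction with the Euclidean algorithm:
  292 = 3*79 + 55, so a_0 = 3.
  79 = 1*55 + 24, so a_1 = 1.
  55 = 2*24 + 7, so a_2 = 2.
  24 = 3*7 + 3, so a_3 = 3.
  7 = 2*3 + 1, so a_4 = 2.
  3 = 3*1 + 0, so a_5 = 3.
so x = [3; 1, 2, 3, 2, 3].
Convergents (p_i = a_i*p_{i-1} + p_{i-2}, q_i = a_i*q_{i-1} + q_{i-2} with p_{-2}=0, p_{-1}=1, q_{-2}=1, q_{-1}=0), until the denominator exceeds 45:
  i=0: a_0=3, p_0 = 3*1 + 0 = 3, q_0 = 3*0 + 1 = 1.
  i=1: a_1=1, p_1 = 1*3 + 1 = 4, q_1 = 1*1 + 0 = 1.
  i=2: a_2=2, p_2 = 2*4 + 3 = 11, q_2 = 2*1 + 1 = 3.
  i=3: a_3=3, p_3 = 3*11 + 4 = 37, q_3 = 3*3 + 1 = 10.
  i=4: a_4=2, p_4 = 2*37 + 11 = 85, q_4 = 2*10 + 3 = 23.
  i=5: a_5=3, p_5 = 3*85 + 37 = 292, q_5 = 3*23 + 10 = 79.
q_5 = 79 > 45, so the last convergent with denominator <= 45 is p_4/q_4 = 85/23.
The closest fraction with denominator <= 45 is either p_4/q_4 or the intermediate fraction (k*p_4 + p_3)/(k*q_4 + q_3) with the largest k >= 1 whose denominator stays <= 45; these approach x as k grows, and every other convergent or intermediate fraction in range is farther away.
Largest k: floor((45 - q_3)/q_4) = floor((45 - 10)/23) = 1.
That gives (1*85 + 37)/(1*23 + 10) = 122/33.
Compare the errors: |x - 85/23| = |292*23 - 85*79|/(79*23) = 1/1817, and |x - 122/33| = |292*33 - 122*79|/(79*33) = 2/2607.
Cross-multiplying, 1*2607 = 2607 < 3634 = 2*1817, so 1/1817 is smaller: the convergent 85/23 is closer to x than 122/33.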